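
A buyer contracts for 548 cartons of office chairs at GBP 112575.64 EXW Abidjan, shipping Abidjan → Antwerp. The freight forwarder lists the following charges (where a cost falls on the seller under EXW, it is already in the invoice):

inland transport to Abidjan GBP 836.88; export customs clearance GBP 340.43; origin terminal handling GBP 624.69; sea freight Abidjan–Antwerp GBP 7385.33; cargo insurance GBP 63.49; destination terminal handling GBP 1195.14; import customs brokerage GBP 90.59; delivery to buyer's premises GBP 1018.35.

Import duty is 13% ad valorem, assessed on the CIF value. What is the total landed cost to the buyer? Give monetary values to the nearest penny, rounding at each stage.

Total landed cost: GBP 139967.98

EXW: the seller makes goods available at their premises; the buyer bears all onward costs.
CIF value = EXW price + inland to port + export clearance + origin terminal + freight + insurance = 112575.64 + 836.88 + 340.43 + 624.69 + 7385.33 + 63.49 = 121826.46
Import duty = 121826.46 × 13% = 15837.44
Buyer bears: inland to port 836.88 + export clearance 340.43 + origin terminal 624.69 + freight 7385.33 + insurance 63.49 + destination terminal 1195.14 + brokerage 90.59 + delivery 1018.35 + duty 15837.44 = 27392.34
Landed cost = invoice 112575.64 + 27392.34 = 139967.98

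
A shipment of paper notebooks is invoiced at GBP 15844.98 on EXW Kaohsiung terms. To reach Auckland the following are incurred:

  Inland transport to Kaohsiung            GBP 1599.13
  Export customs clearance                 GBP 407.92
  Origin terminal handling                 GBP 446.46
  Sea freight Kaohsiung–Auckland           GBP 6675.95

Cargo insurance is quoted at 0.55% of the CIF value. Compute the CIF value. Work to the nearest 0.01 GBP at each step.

Let C be the CIF value. C = EXW price + pre-shipment costs + freight + 0.55% × C
C − 0.55% × C = 15844.98 + 1599.13 + 407.92 + 446.46 + 6675.95
0.9945 × C = 24974.44
C = 24974.44 / 0.9945 = 25112.56
Insurance premium = 0.55% × 25112.56 = 138.12

CIF value: GBP 25112.56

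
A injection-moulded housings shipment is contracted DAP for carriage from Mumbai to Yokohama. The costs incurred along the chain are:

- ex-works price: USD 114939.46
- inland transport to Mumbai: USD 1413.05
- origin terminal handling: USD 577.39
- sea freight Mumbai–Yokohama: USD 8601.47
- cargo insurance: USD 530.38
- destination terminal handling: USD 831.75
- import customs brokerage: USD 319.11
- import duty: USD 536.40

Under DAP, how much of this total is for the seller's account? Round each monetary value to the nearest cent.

Seller's account: USD 126893.50

DAP: the seller bears all costs to the named destination except import duty and clearance.
Seller's account: goods 114939.46 + inland to port 1413.05 + origin terminal 577.39 + freight 8601.47 + insurance 530.38 + destination terminal 831.75 = 126893.50
Buyer's account: brokerage 319.11 + duty 536.40 = 855.51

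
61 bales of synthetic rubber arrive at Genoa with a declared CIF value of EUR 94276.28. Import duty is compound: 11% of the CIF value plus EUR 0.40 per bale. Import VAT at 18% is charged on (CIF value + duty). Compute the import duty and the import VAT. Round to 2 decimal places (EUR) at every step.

Ad valorem component: 94276.28 × 11% = 10370.39
Specific component: 61 × 0.40 = 24.40
Import duty = 10370.39 + 24.40 = 10394.79
VAT base = CIF + duty = 94276.28 + 10394.79 = 104671.07
Import VAT = 104671.07 × 18% = 18840.79

Import duty: EUR 10394.79; import VAT: EUR 18840.79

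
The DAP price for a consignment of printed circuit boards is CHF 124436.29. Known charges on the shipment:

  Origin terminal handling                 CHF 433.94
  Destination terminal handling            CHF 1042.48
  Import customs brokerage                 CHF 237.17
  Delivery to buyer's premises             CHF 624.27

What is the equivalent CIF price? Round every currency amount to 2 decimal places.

CIF price: CHF 122769.54

Not relevant to the conversion: origin terminal — on the seller under both DAP and CIF; already in the DAP price and stays in the CIF price. brokerage — on the buyer under both terms; not part of either seller's price.
From DAP to CIF, the seller no longer bears: destination terminal, delivery.
CIF price = 124436.29 − 1042.48 − 624.27 = 122769.54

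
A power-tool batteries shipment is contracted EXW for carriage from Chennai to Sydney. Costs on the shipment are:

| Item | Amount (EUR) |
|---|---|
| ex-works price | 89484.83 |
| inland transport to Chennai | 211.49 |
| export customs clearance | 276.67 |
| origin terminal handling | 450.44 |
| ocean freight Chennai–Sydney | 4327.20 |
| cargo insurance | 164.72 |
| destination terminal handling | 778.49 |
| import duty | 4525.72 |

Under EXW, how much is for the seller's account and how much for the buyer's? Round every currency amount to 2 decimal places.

Seller: EUR 89484.83; buyer: EUR 10734.73

EXW: the seller makes goods available at their premises; the buyer bears all onward costs.
Seller's account: goods 89484.83 = 89484.83
Buyer's account: inland to port 211.49 + export clearance 276.67 + origin terminal 450.44 + freight 4327.20 + insurance 164.72 + destination terminal 778.49 + duty 4525.72 = 10734.73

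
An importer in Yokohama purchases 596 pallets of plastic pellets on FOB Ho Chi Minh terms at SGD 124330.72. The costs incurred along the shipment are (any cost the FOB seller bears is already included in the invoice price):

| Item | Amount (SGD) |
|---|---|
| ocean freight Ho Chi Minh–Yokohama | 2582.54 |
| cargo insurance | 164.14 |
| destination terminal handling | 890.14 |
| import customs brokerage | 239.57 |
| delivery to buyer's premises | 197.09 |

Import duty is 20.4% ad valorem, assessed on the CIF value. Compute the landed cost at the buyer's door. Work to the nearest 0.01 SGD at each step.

FOB: the seller bears costs until goods are on board at the origin port; the buyer bears freight, insurance and all costs thereafter.
CIF value = FOB price + freight + insurance = 124330.72 + 2582.54 + 164.14 = 127077.40
Import duty = 127077.40 × 20.4% = 25923.79
Buyer bears: freight 2582.54 + insurance 164.14 + destination terminal 890.14 + brokerage 239.57 + delivery 197.09 + duty 25923.79 = 29997.27
Landed cost = invoice 124330.72 + 29997.27 = 154327.99

Total landed cost: SGD 154327.99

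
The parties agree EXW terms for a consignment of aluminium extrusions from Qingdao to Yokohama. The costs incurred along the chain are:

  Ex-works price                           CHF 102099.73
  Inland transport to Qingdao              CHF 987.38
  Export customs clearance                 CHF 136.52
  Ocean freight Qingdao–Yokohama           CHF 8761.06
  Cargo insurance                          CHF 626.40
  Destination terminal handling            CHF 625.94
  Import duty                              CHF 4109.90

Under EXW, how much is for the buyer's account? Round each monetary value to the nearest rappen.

Buyer's account: CHF 15247.20

EXW: the seller makes goods available at their premises; the buyer bears all onward costs.
Seller's account: goods 102099.73 = 102099.73
Buyer's account: inland to port 987.38 + export clearance 136.52 + freight 8761.06 + insurance 626.40 + destination terminal 625.94 + duty 4109.90 = 15247.20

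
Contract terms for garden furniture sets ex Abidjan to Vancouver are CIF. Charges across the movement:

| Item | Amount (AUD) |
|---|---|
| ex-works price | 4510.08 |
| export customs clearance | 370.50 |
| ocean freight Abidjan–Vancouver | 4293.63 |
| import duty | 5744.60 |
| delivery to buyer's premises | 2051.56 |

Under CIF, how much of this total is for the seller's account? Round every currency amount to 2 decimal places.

Seller's account: AUD 9174.21

CIF: the seller pays costs through ocean freight and marine insurance to the destination port.
Seller's account: goods 4510.08 + export clearance 370.50 + freight 4293.63 = 9174.21
Buyer's account: duty 5744.60 + delivery 2051.56 = 7796.16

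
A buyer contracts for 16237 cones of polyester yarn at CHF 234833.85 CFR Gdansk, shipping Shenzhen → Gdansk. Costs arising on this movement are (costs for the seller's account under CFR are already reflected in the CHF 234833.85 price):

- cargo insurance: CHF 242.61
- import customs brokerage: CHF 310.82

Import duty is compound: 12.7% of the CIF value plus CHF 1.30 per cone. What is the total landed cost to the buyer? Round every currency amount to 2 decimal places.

CFR: the seller pays costs through ocean freight to the destination port, but not insurance.
CIF value = CFR price + insurance = 234833.85 + 242.61 = 235076.46
Ad valorem component: 235076.46 × 12.7% = 29854.71
Specific component: 16237 × 1.30 = 21108.10
Import duty = 29854.71 + 21108.10 = 50962.81
Buyer bears: insurance 242.61 + brokerage 310.82 + duty 50962.81 = 51516.24
Landed cost = invoice 234833.85 + 51516.24 = 286350.09

Total landed cost: CHF 286350.09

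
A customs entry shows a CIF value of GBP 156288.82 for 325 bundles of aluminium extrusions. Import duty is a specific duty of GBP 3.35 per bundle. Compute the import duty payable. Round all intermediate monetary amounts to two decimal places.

Import duty: GBP 1088.75

Import duty = 325 × 3.35 = 1088.75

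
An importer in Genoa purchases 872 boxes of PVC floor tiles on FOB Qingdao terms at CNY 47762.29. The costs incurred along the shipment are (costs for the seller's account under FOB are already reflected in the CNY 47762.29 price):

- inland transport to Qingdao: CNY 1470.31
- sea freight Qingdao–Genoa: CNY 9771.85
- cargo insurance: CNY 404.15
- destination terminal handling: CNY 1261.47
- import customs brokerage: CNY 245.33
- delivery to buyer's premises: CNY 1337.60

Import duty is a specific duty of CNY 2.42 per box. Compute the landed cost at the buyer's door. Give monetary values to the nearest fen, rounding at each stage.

FOB: the seller bears costs until goods are on board at the origin port; the buyer bears freight, insurance and all costs thereafter.
Already in the invoice (seller's account under FOB): inland to port — exclude.
CIF value = FOB price + freight + insurance = 47762.29 + 9771.85 + 404.15 = 57938.29
Import duty = 872 × 2.42 = 2110.24
Buyer bears: freight 9771.85 + insurance 404.15 + destination terminal 1261.47 + brokerage 245.33 + delivery 1337.60 + duty 2110.24 = 15130.64
Landed cost = invoice 47762.29 + 15130.64 = 62892.93

Total landed cost: CNY 62892.93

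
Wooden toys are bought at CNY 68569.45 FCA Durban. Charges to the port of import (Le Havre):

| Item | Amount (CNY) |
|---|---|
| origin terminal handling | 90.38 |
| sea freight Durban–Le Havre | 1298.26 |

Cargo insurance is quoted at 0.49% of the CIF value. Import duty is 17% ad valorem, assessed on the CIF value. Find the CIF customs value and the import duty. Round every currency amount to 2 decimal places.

Let C be the CIF value. C = FCA price + pre-shipment costs + freight + 0.49% × C
C − 0.49% × C = 68569.45 + 90.38 + 1298.26
0.9951 × C = 69958.09
C = 69958.09 / 0.9951 = 70302.57
Insurance premium = 0.49% × 70302.57 = 344.48
Import duty = 70302.57 × 17% = 11951.44

CIF value: CNY 70302.57; import duty: CNY 11951.44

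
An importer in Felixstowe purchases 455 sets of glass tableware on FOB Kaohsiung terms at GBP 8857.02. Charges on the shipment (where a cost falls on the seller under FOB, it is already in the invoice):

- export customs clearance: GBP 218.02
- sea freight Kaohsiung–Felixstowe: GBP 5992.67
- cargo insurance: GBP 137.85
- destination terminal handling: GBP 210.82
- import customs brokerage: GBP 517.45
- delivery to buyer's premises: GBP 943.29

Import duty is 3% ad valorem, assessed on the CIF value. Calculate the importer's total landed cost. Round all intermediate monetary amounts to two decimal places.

Total landed cost: GBP 17108.73

FOB: the seller bears costs until goods are on board at the origin port; the buyer bears freight, insurance and all costs thereafter.
Already in the invoice (seller's account under FOB): export clearance — exclude.
CIF value = FOB price + freight + insurance = 8857.02 + 5992.67 + 137.85 = 14987.54
Import duty = 14987.54 × 3% = 449.63
Buyer bears: freight 5992.67 + insurance 137.85 + destination terminal 210.82 + brokerage 517.45 + delivery 943.29 + duty 449.63 = 8251.71
Landed cost = invoice 8857.02 + 8251.71 = 17108.73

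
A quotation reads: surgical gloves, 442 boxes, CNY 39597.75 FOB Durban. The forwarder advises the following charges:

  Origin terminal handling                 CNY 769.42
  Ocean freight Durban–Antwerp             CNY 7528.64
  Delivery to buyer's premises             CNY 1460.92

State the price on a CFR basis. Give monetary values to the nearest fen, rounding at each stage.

CFR price: CNY 47126.39

Not relevant to the conversion: origin terminal — on the seller under both FOB and CFR; already in the FOB price and stays in the CFR price. delivery — on the buyer under both terms; not part of either seller's price.
From FOB to CFR, the seller additionally bears: freight.
CFR price = 39597.75 + 7528.64 = 47126.39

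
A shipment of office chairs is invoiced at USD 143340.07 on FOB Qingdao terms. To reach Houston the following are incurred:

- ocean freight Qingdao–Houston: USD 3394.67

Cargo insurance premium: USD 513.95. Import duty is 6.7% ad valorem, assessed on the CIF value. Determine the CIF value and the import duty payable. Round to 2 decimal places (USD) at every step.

CIF value: USD 147248.69; import duty: USD 9865.66

CIF = FOB price + freight + insurance
CIF = 143340.07 + 3394.67 + 513.95 = 147248.69
Import duty = 147248.69 × 6.7% = 9865.66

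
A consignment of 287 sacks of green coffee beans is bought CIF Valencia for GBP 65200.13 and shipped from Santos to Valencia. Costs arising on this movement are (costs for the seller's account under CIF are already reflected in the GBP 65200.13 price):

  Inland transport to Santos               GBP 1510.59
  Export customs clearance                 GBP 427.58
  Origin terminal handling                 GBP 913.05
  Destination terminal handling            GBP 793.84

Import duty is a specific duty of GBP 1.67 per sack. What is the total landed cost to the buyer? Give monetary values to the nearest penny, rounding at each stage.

Total landed cost: GBP 66473.26

CIF: the seller pays costs through ocean freight and marine insurance to the destination port.
Already in the invoice (seller's account under CIF): inland to port, export clearance, origin terminal — exclude.
The CIF price already equals the CIF value: 65200.13
Import duty = 287 × 1.67 = 479.29
Buyer bears: destination terminal 793.84 + duty 479.29 = 1273.13
Landed cost = invoice 65200.13 + 1273.13 = 66473.26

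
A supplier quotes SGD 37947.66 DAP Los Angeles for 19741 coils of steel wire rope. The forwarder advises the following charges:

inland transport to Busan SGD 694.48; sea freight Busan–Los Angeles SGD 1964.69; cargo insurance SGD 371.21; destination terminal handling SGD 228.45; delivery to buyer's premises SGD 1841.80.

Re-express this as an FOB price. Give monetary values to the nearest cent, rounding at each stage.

FOB price: SGD 33541.51

Not relevant to the conversion: inland to port — on the seller under both DAP and FOB; already in the DAP price and stays in the FOB price.
From DAP to FOB, the seller no longer bears: freight, insurance, destination terminal, delivery.
FOB price = 37947.66 − 1964.69 − 371.21 − 228.45 − 1841.80 = 33541.51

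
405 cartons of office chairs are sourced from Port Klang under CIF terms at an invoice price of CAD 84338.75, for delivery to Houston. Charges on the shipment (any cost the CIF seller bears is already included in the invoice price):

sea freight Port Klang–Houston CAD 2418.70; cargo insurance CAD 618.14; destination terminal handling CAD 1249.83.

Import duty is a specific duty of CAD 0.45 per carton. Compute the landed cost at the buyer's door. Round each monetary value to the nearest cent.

Total landed cost: CAD 85770.83

CIF: the seller pays costs through ocean freight and marine insurance to the destination port.
Already in the invoice (seller's account under CIF): freight, insurance — exclude.
The CIF price already equals the CIF value: 84338.75
Import duty = 405 × 0.45 = 182.25
Buyer bears: destination terminal 1249.83 + duty 182.25 = 1432.08
Landed cost = invoice 84338.75 + 1432.08 = 85770.83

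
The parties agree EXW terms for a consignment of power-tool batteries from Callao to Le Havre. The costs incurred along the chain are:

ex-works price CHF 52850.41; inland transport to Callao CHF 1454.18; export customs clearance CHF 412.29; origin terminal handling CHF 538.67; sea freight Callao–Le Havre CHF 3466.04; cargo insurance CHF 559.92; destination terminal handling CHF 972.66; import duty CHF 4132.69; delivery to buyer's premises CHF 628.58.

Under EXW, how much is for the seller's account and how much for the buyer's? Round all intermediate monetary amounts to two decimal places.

EXW: the seller makes goods available at their premises; the buyer bears all onward costs.
Seller's account: goods 52850.41 = 52850.41
Buyer's account: inland to port 1454.18 + export clearance 412.29 + origin terminal 538.67 + freight 3466.04 + insurance 559.92 + destination terminal 972.66 + duty 4132.69 + delivery 628.58 = 12165.03

Seller: CHF 52850.41; buyer: CHF 12165.03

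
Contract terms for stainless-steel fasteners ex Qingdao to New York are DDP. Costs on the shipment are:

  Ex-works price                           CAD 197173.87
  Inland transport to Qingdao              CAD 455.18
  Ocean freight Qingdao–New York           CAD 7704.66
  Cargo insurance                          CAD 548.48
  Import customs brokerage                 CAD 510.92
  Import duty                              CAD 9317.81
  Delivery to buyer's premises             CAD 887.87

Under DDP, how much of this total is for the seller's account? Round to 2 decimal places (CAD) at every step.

Seller's account: CAD 216598.79

DDP: the seller bears all costs including import duty.
Seller's account: goods 197173.87 + inland to port 455.18 + freight 7704.66 + insurance 548.48 + brokerage 510.92 + duty 9317.81 + delivery 887.87 = 216598.79
Buyer's account: 0.00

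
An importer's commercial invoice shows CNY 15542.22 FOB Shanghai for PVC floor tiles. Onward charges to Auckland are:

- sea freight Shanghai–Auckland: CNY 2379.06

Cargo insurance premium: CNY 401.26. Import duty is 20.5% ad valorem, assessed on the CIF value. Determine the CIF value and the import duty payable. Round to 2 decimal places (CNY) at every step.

CIF value: CNY 18322.54; import duty: CNY 3756.12

CIF = FOB price + freight + insurance
CIF = 15542.22 + 2379.06 + 401.26 = 18322.54
Import duty = 18322.54 × 20.5% = 3756.12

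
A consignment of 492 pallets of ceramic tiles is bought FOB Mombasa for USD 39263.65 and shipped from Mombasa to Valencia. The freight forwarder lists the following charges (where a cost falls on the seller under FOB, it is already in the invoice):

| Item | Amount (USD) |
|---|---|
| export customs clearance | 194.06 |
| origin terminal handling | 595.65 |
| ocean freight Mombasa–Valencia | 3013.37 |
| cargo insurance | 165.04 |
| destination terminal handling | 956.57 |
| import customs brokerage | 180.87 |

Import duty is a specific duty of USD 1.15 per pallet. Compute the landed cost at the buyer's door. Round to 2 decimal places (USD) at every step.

FOB: the seller bears costs until goods are on board at the origin port; the buyer bears freight, insurance and all costs thereafter.
Already in the invoice (seller's account under FOB): export clearance, origin terminal — exclude.
CIF value = FOB price + freight + insurance = 39263.65 + 3013.37 + 165.04 = 42442.06
Import duty = 492 × 1.15 = 565.80
Buyer bears: freight 3013.37 + insurance 165.04 + destination terminal 956.57 + brokerage 180.87 + duty 565.80 = 4881.65
Landed cost = invoice 39263.65 + 4881.65 = 44145.30

Total landed cost: USD 44145.30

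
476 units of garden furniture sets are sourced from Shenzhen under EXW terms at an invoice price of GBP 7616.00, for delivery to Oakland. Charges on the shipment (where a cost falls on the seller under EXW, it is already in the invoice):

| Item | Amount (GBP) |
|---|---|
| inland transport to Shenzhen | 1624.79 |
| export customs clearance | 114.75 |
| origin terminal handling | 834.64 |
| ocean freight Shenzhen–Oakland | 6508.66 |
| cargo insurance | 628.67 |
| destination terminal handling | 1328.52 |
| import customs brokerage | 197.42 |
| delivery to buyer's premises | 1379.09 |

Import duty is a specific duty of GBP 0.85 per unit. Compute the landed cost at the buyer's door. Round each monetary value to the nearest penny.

EXW: the seller makes goods available at their premises; the buyer bears all onward costs.
CIF value = EXW price + inland to port + export clearance + origin terminal + freight + insurance = 7616.00 + 1624.79 + 114.75 + 834.64 + 6508.66 + 628.67 = 17327.51
Import duty = 476 × 0.85 = 404.60
Buyer bears: inland to port 1624.79 + export clearance 114.75 + origin terminal 834.64 + freight 6508.66 + insurance 628.67 + destination terminal 1328.52 + brokerage 197.42 + delivery 1379.09 + duty 404.60 = 13021.14
Landed cost = invoice 7616.00 + 13021.14 = 20637.14

Total landed cost: GBP 20637.14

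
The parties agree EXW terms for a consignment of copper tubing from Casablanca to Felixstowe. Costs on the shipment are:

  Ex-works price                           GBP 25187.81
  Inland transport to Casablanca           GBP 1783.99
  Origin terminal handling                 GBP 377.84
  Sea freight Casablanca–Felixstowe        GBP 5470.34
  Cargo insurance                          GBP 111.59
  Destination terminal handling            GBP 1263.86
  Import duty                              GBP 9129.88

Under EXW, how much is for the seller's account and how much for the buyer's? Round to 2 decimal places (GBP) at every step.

EXW: the seller makes goods available at their premises; the buyer bears all onward costs.
Seller's account: goods 25187.81 = 25187.81
Buyer's account: inland to port 1783.99 + origin terminal 377.84 + freight 5470.34 + insurance 111.59 + destination terminal 1263.86 + duty 9129.88 = 18137.50

Seller: GBP 25187.81; buyer: GBP 18137.50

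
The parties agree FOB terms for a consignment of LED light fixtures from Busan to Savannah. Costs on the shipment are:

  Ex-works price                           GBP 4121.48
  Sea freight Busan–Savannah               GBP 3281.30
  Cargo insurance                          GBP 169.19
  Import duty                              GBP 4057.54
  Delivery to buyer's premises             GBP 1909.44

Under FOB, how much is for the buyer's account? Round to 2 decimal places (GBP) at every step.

Buyer's account: GBP 9417.47

FOB: the seller bears costs until goods are on board at the origin port; the buyer bears freight, insurance and all costs thereafter.
Seller's account: goods 4121.48 = 4121.48
Buyer's account: freight 3281.30 + insurance 169.19 + duty 4057.54 + delivery 1909.44 = 9417.47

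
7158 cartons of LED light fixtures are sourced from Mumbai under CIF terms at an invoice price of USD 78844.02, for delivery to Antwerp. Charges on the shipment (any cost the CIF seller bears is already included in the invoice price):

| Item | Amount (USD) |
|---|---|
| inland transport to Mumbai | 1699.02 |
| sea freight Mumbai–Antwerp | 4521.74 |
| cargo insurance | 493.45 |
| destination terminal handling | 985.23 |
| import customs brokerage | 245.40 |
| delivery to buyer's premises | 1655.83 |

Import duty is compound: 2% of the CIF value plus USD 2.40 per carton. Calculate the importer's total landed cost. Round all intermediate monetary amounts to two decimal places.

CIF: the seller pays costs through ocean freight and marine insurance to the destination port.
Already in the invoice (seller's account under CIF): inland to port, freight, insurance — exclude.
The CIF price already equals the CIF value: 78844.02
Ad valorem component: 78844.02 × 2% = 1576.88
Specific component: 7158 × 2.40 = 17179.20
Import duty = 1576.88 + 17179.20 = 18756.08
Buyer bears: destination terminal 985.23 + brokerage 245.40 + delivery 1655.83 + duty 18756.08 = 21642.54
Landed cost = invoice 78844.02 + 21642.54 = 100486.56

Total landed cost: USD 100486.56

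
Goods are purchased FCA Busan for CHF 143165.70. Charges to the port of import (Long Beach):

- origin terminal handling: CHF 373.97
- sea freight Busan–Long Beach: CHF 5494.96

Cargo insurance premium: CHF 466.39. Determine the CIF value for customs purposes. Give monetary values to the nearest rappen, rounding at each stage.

CIF = FCA price + pre-shipment costs + freight + insurance
CIF = 143165.70 + 373.97 + 5494.96 + 466.39 = 149501.02

CIF value: CHF 149501.02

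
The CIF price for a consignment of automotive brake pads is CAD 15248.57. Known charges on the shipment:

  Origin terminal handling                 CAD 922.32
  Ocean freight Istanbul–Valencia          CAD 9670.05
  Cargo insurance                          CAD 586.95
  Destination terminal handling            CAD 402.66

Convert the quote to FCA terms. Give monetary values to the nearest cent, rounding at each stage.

FCA price: CAD 4069.25

Not relevant to the conversion: destination terminal — on the buyer under both terms; not part of either seller's price.
From CIF to FCA, the seller no longer bears: origin terminal, freight, insurance.
FCA price = 15248.57 − 922.32 − 9670.05 − 586.95 = 4069.25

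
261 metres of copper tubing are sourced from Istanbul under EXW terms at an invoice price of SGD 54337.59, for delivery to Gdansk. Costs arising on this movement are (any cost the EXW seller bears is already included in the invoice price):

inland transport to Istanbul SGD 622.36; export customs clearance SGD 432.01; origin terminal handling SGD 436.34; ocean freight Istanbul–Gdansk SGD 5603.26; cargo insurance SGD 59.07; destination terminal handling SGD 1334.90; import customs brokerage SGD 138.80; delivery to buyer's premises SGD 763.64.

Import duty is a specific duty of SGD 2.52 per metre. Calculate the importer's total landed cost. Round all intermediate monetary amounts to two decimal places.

Total landed cost: SGD 64385.69

EXW: the seller makes goods available at their premises; the buyer bears all onward costs.
CIF value = EXW price + inland to port + export clearance + origin terminal + freight + insurance = 54337.59 + 622.36 + 432.01 + 436.34 + 5603.26 + 59.07 = 61490.63
Import duty = 261 × 2.52 = 657.72
Buyer bears: inland to port 622.36 + export clearance 432.01 + origin terminal 436.34 + freight 5603.26 + insurance 59.07 + destination terminal 1334.90 + brokerage 138.80 + delivery 763.64 + duty 657.72 = 10048.10
Landed cost = invoice 54337.59 + 10048.10 = 64385.69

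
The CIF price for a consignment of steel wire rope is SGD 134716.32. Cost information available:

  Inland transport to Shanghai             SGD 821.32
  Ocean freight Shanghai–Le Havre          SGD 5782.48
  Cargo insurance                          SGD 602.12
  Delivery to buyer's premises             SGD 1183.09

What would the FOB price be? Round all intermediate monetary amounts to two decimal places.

FOB price: SGD 128331.72

Not relevant to the conversion: inland to port — on the seller under both CIF and FOB; already in the CIF price and stays in the FOB price. delivery — on the buyer under both terms; not part of either seller's price.
From CIF to FOB, the seller no longer bears: freight, insurance.
FOB price = 134716.32 − 5782.48 − 602.12 = 128331.72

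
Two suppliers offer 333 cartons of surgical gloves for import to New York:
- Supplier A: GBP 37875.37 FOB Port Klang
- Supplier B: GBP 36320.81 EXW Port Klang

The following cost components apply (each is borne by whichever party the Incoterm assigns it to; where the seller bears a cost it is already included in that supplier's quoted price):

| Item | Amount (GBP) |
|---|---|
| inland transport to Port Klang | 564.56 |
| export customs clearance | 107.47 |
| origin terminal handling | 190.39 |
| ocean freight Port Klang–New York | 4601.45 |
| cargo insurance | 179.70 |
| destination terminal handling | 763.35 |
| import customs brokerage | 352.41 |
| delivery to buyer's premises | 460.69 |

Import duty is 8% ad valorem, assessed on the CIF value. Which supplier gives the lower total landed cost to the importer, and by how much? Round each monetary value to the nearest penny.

Supplier A (FOB):
CIF value = FOB price + freight + insurance = 37875.37 + 4601.45 + 179.70 = 42656.52
Import duty = 42656.52 × 8% = 3412.52
Buyer bears (A): 4601.45 + 179.70 + 763.35 + 352.41 + 460.69 = 6357.60
Landed cost (A) = invoice 37875.37 + 6357.60 + duty 3412.52 = 47645.49
Supplier B (EXW):
CIF value = EXW price + inland to port + export clearance + origin terminal + freight + insurance = 36320.81 + 564.56 + 107.47 + 190.39 + 4601.45 + 179.70 = 41964.38
Import duty = 41964.38 × 8% = 3357.15
Buyer bears (B): 564.56 + 107.47 + 190.39 + 4601.45 + 179.70 + 763.35 + 352.41 + 460.69 = 7220.02
Landed cost (B) = invoice 36320.81 + 7220.02 + duty 3357.15 = 46897.98
Difference = |47645.49 − 46897.98| = 747.51

Supplier B is cheaper by GBP 747.51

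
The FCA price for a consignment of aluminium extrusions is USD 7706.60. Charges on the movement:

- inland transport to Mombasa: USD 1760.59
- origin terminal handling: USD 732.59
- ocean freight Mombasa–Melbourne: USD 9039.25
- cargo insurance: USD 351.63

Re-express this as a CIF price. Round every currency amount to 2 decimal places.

CIF price: USD 17830.07

Not relevant to the conversion: inland to port — on the seller under both FCA and CIF; already in the FCA price and stays in the CIF price.
From FCA to CIF, the seller additionally bears: origin terminal, freight, insurance.
CIF price = 7706.60 + 732.59 + 9039.25 + 351.63 = 17830.07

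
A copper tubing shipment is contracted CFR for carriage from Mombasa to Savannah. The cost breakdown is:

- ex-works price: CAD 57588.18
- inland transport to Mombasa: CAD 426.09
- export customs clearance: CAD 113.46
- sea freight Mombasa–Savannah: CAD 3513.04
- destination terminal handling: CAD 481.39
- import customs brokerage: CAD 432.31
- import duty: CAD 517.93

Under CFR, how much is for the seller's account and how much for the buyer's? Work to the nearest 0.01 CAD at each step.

CFR: the seller pays costs through ocean freight to the destination port, but not insurance.
Seller's account: goods 57588.18 + inland to port 426.09 + export clearance 113.46 + freight 3513.04 = 61640.77
Buyer's account: destination terminal 481.39 + brokerage 432.31 + duty 517.93 = 1431.63

Seller: CAD 61640.77; buyer: CAD 1431.63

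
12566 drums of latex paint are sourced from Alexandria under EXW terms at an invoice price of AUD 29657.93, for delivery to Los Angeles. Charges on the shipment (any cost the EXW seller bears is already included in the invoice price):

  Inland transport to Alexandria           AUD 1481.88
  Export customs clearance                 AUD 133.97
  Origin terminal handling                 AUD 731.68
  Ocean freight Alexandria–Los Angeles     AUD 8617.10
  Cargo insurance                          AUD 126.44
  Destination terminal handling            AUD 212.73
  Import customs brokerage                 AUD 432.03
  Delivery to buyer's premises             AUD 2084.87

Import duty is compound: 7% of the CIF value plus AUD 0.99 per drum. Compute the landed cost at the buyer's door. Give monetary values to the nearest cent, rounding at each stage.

EXW: the seller makes goods available at their premises; the buyer bears all onward costs.
CIF value = EXW price + inland to port + export clearance + origin terminal + freight + insurance = 29657.93 + 1481.88 + 133.97 + 731.68 + 8617.10 + 126.44 = 40749.00
Ad valorem component: 40749.00 × 7% = 2852.43
Specific component: 12566 × 0.99 = 12440.34
Import duty = 2852.43 + 12440.34 = 15292.77
Buyer bears: inland to port 1481.88 + export clearance 133.97 + origin terminal 731.68 + freight 8617.10 + insurance 126.44 + destination terminal 212.73 + brokerage 432.03 + delivery 2084.87 + duty 15292.77 = 29113.47
Landed cost = invoice 29657.93 + 29113.47 = 58771.40

Total landed cost: AUD 58771.40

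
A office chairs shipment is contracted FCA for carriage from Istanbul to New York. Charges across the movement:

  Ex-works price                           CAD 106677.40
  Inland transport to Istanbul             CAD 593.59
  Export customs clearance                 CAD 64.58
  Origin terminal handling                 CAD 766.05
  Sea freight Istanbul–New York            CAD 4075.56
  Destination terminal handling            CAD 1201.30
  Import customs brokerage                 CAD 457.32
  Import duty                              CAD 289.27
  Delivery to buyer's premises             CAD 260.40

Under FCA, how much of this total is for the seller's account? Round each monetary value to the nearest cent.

FCA: the seller delivers export-cleared goods to the carrier; the buyer bears costs from that point.
Seller's account: goods 106677.40 + inland to port 593.59 + export clearance 64.58 = 107335.57
Buyer's account: origin terminal 766.05 + freight 4075.56 + destination terminal 1201.30 + brokerage 457.32 + duty 289.27 + delivery 260.40 = 7049.90

Seller's account: CAD 107335.57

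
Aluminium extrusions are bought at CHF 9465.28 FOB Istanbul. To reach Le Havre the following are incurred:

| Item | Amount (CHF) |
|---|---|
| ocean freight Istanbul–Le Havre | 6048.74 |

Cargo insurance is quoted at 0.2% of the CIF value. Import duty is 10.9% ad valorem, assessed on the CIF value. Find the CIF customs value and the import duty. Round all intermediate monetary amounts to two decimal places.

Let C be the CIF value. C = FOB price + freight + 0.2% × C
C − 0.2% × C = 9465.28 + 6048.74
0.998 × C = 15514.02
C = 15514.02 / 0.998 = 15545.11
Insurance premium = 0.2% × 15545.11 = 31.09
Import duty = 15545.11 × 10.9% = 1694.42

CIF value: CHF 15545.11; import duty: CHF 1694.42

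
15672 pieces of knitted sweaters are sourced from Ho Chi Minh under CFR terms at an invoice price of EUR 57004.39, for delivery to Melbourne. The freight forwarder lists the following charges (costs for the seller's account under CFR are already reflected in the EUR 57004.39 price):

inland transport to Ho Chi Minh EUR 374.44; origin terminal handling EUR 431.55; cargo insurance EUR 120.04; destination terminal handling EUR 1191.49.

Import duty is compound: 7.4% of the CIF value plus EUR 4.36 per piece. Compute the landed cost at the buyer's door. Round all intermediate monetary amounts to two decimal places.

Total landed cost: EUR 130873.05

CFR: the seller pays costs through ocean freight to the destination port, but not insurance.
Already in the invoice (seller's account under CFR): inland to port, origin terminal — exclude.
CIF value = CFR price + insurance = 57004.39 + 120.04 = 57124.43
Ad valorem component: 57124.43 × 7.4% = 4227.21
Specific component: 15672 × 4.36 = 68329.92
Import duty = 4227.21 + 68329.92 = 72557.13
Buyer bears: insurance 120.04 + destination terminal 1191.49 + duty 72557.13 = 73868.66
Landed cost = invoice 57004.39 + 73868.66 = 130873.05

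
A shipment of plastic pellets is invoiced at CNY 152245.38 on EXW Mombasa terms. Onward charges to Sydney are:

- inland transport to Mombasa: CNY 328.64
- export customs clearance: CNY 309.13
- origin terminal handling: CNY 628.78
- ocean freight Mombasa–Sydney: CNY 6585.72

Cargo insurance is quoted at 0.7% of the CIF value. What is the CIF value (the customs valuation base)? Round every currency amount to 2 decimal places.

CIF value: CNY 161226.23

Let C be the CIF value. C = EXW price + pre-shipment costs + freight + 0.7% × C
C − 0.7% × C = 152245.38 + 328.64 + 309.13 + 628.78 + 6585.72
0.993 × C = 160097.65
C = 160097.65 / 0.993 = 161226.23
Insurance premium = 0.7% × 161226.23 = 1128.58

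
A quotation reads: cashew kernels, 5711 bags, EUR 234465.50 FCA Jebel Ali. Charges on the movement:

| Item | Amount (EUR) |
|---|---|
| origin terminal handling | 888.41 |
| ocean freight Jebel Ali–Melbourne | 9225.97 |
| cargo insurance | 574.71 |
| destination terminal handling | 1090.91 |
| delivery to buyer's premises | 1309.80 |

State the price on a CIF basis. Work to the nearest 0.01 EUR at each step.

Not relevant to the conversion: delivery, destination terminal — on the buyer under both terms; not part of either seller's price.
From FCA to CIF, the seller additionally bears: origin terminal, freight, insurance.
CIF price = 234465.50 + 888.41 + 9225.97 + 574.71 = 245154.59

CIF price: EUR 245154.59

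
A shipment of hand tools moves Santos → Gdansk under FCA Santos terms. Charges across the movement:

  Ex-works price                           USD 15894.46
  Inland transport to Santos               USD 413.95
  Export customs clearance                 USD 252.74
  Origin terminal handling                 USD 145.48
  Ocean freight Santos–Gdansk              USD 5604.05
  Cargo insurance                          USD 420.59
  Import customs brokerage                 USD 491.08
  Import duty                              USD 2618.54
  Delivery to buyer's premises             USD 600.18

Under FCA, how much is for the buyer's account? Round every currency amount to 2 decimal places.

Buyer's account: USD 9879.92

FCA: the seller delivers export-cleared goods to the carrier; the buyer bears costs from that point.
Seller's account: goods 15894.46 + inland to port 413.95 + export clearance 252.74 = 16561.15
Buyer's account: origin terminal 145.48 + freight 5604.05 + insurance 420.59 + brokerage 491.08 + duty 2618.54 + delivery 600.18 = 9879.92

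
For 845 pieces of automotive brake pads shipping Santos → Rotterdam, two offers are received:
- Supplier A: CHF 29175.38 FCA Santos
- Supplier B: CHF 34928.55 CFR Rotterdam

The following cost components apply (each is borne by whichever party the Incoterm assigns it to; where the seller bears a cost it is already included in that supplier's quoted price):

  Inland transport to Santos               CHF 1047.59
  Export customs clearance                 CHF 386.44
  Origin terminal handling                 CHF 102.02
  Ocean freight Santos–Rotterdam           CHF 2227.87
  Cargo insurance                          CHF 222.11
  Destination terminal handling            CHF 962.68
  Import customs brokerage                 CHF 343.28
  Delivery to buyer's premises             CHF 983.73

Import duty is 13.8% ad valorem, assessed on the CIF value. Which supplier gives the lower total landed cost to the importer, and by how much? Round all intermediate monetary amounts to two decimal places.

Supplier A is cheaper by CHF 3895.69

Supplier A (FCA):
CIF value = FCA price + origin terminal + freight + insurance = 29175.38 + 102.02 + 2227.87 + 222.11 = 31727.38
Import duty = 31727.38 × 13.8% = 4378.38
Buyer bears (A): 102.02 + 2227.87 + 222.11 + 962.68 + 343.28 + 983.73 = 4841.69
Landed cost (A) = invoice 29175.38 + 4841.69 + duty 4378.38 = 38395.45
Supplier B (CFR):
CIF value = CFR price + insurance = 34928.55 + 222.11 = 35150.66
Import duty = 35150.66 × 13.8% = 4850.79
Buyer bears (B): 222.11 + 962.68 + 343.28 + 983.73 = 2511.80
Landed cost (B) = invoice 34928.55 + 2511.80 + duty 4850.79 = 42291.14
Difference = |38395.45 − 42291.14| = 3895.69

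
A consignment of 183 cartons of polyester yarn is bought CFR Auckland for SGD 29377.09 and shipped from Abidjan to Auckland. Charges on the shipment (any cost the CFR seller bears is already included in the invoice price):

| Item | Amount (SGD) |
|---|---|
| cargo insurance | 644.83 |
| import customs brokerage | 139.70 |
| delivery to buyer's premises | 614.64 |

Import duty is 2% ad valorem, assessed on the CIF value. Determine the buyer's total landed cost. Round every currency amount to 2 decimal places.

CFR: the seller pays costs through ocean freight to the destination port, but not insurance.
CIF value = CFR price + insurance = 29377.09 + 644.83 = 30021.92
Import duty = 30021.92 × 2% = 600.44
Buyer bears: insurance 644.83 + brokerage 139.70 + delivery 614.64 + duty 600.44 = 1999.61
Landed cost = invoice 29377.09 + 1999.61 = 31376.70

Total landed cost: SGD 31376.70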